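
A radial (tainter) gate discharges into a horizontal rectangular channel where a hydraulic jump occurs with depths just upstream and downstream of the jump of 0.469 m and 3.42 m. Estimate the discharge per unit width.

q = 5.53 m²/s

For a rectangular channel the momentum equation gives q² = ½·g·y₁·y₂·(y₁ + y₂) = ½×9.81×0.469×3.42×3.89 = 30.6.
q = √30.6 = 5.53 m²/s.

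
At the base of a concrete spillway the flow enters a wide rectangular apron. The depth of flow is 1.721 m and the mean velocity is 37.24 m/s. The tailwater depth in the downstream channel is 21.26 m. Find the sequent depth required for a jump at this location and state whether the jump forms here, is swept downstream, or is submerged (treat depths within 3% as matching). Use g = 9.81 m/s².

Fr₁ = V₁/√(g·y₁) = 37.24/√(9.81×1.721) = 9.063.
From the momentum equation for a rectangular channel, y₂/y₁ = ½[√(1 + 8Fr₁²) − 1] = ½[√658.14 − 1] = 12.33.
y₂ = 12.33 × 1.721 = 21.22 m.
Tailwater y_tw = 21.26 m: y_tw ≈ y₂, so the jump forms here.

y₂ = 21.22 m; the jump forms here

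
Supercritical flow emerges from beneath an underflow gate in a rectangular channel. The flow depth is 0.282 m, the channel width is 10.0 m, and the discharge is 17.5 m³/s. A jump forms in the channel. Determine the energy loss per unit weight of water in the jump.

ΔE = 0.806 m

q = Q/b = 17.5/10.0 = 1.75 m²/s; V₁ = q/y₁ = 6.21 m/s. Fr₁ = V₁/√(g·y₁) = 3.73.
Bélanger equation: y₂/y₁ = ½[√(1 + 8Fr₁²) − 1] = ½[√112.4 − 1] = 4.80.
y₂ = 4.80 × 0.282 = 1.35 m.
Head loss: ΔE = (y₂ − y₁)³/(4y₁y₂) = (1.35 − 0.282)³/(4×0.282×1.35) = 1.23/1.53 = 0.806 m.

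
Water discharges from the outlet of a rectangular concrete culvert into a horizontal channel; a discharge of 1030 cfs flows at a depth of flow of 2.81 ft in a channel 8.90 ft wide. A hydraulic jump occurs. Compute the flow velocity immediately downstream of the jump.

q = Q/b = 1030/8.90 = 116 ft²/s; V₁ = q/y₁ = 41.2 ft/s. Fr₁ = V₁/√(g·y₁) = 4.33.
Sequent-depth ratio: y₂/y₁ = ½[√(1 + 8Fr₁²) − 1] = ½[√151.0 − 1] = 5.64.
y₂ = 5.64 × 2.81 = 15.9 ft.
V₂ = q/y₂ = 116/15.9 = 7.30 ft/s.

V₂ = 7.30 ft/s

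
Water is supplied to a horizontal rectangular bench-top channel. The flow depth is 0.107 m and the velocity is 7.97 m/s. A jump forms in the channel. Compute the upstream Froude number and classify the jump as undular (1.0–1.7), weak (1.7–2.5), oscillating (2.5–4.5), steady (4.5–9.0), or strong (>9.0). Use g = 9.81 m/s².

Fr₁ = V₁/√(g·y₁) = 7.97/√(9.81×0.107) = 7.78.
Fr₁ = 7.78 lies in the steady range.

Fr₁ = 7.78; steady jump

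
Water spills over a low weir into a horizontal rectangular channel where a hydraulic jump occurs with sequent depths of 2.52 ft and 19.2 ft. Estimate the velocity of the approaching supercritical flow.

For a rectangular channel the momentum equation gives q² = ½·g·y₁·y₂·(y₁ + y₂) = ½×32.2×2.52×19.2×21.7 = 16919.
q = √16919 = 130 ft²/s.
V₁ = q/y₁ = 130/2.52 = 51.6 ft/s.

V₁ = 51.6 ft/s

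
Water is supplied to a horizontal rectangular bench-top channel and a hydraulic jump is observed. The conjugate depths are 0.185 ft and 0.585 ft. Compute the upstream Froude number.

For a rectangular channel the momentum equation gives q² = ½·g·y₁·y₂·(y₁ + y₂) = ½×32.2×0.185×0.585×0.770 = 1.34.
q = √1.34 = 1.16 ft²/s.
V₁ = q/y₁ = 6.26 ft/s; Fr₁ = V₁/√(g·y₁) = 2.57.

Fr₁ = 2.57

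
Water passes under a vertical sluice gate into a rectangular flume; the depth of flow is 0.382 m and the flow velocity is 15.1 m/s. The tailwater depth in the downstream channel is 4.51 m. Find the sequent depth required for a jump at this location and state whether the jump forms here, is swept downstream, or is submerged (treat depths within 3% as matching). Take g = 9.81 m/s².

Fr₁ = V₁/√(g·y₁) = 15.1/√(9.81×0.382) = 7.80.
Conjugate-depth relation: y₂/y₁ = ½[√(1 + 8Fr₁²) − 1] = ½[√487.8 − 1] = 10.5.
y₂ = 10.5 × 0.382 = 4.03 m.
Tailwater y_tw = 4.51 m: y_tw > y₂, so the jump is submerged.

y₂ = 4.03 m; the jump is submerged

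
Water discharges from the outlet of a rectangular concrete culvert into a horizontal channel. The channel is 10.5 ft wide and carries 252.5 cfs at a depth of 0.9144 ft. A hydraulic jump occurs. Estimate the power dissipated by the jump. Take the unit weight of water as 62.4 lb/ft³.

P = 159.4 hp

q = Q/b = 252.5/10.5 = 24.05 ft²/s; V₁ = q/y₁ = 26.30 ft/s. Fr₁ = V₁/√(g·y₁) = 4.847.
By Bélanger, y₂/y₁ = ½[√(1 + 8Fr₁²) − 1] = ½[√188.92 − 1] = 6.372.
y₂ = 6.372 × 0.9144 = 5.827 ft.
Head loss: ΔE = (y₂ − y₁)³/(4y₁y₂) = (5.827 − 0.9144)³/(4×0.9144×5.827) = 118.6/21.31 = 5.563 ft.
P = γ·Q·ΔE/550 = 62.4 × 252.5 × 5.563 / 550 = 159.4 hp.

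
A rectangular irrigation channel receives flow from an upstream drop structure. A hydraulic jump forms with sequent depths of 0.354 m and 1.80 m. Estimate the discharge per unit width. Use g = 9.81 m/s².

For a rectangular channel the momentum equation gives q² = ½·g·y₁·y₂·(y₁ + y₂) = ½×9.81×0.354×1.80×2.15 = 6.73.
q = √6.73 = 2.59 m²/s.

q = 2.59 m²/s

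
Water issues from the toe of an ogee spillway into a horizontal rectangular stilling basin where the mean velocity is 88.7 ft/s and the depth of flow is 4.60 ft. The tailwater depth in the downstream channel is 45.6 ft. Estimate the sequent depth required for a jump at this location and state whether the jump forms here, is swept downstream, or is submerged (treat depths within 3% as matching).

y₂ = 45.2 ft; the jump forms here

Fr₁ = V₁/√(g·y₁) = 88.7/√(32.2×4.60) = 7.29.
By Bélanger, y₂/y₁ = ½[√(1 + 8Fr₁²) − 1] = ½[√425.9 − 1] = 9.82.
y₂ = 9.82 × 4.60 = 45.2 ft.
Tailwater y_tw = 45.6 ft: y_tw ≈ y₂, so the jump forms here.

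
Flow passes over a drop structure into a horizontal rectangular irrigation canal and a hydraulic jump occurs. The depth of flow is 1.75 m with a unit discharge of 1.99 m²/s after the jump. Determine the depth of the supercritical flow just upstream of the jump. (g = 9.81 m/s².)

y₁ = 0.233 m

V₂ = q/y₂ = 1.99/1.75 = 1.14 m/s; Fr₂ = V₂/√(g·y₂) = 0.274.
Applying the sequent-depth relation in reverse, y₁/y₂ = ½[√(1 + 8Fr₂²) − 1] = ½[√1.603 − 1] = 0.133.
y₁ = 0.133 × 1.75 = 0.233 m.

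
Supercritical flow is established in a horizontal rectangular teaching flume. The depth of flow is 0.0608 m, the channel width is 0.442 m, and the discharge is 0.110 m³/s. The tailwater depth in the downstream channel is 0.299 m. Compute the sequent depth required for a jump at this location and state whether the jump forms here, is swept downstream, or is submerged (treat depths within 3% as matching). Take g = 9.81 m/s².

q = Q/b = 0.110/0.442 = 0.249 m²/s; V₁ = q/y₁ = 4.09 m/s. Fr₁ = V₁/√(g·y₁) = 5.30.
By Bélanger, y₂/y₁ = ½[√(1 + 8Fr₁²) − 1] = ½[√225.7 − 1] = 7.01.
y₂ = 7.01 × 0.0608 = 0.426 m.
Tailwater y_tw = 0.299 m: y_tw < y₂, so the jump is swept downstream.

y₂ = 0.426 m; the jump is swept downstream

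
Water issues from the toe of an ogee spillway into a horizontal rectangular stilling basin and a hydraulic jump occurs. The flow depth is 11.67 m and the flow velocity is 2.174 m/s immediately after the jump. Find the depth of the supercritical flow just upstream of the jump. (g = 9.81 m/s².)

Fr₂ = V₂/√(g·y₂) = 2.174/√(9.81×11.67) = 0.2032.
Applying the sequent-depth relation in reverse, y₁/y₂ = ½[√(1 + 8Fr₂²) − 1] = ½[√1.3303 − 1] = 0.07669.
y₁ = 0.07669 × 11.67 = 0.8949 m.

y₁ = 0.8949 m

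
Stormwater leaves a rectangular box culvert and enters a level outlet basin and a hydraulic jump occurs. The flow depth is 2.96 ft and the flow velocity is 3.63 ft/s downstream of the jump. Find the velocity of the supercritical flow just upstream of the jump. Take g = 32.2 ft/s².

Fr₂ = V₂/√(g·y₂) = 3.63/√(32.2×2.96) = 0.372.
From the momentum equation (using Fr₂), y₁/y₂ = ½[√(1 + 8Fr₂²) − 1] = ½[√2.106 − 1] = 0.226.
y₁ = 0.226 × 2.96 = 0.668 ft.
V₁ = q/y₁ = 10.7/0.668 = 16.1 ft/s.

V₁ = 16.1 ft/s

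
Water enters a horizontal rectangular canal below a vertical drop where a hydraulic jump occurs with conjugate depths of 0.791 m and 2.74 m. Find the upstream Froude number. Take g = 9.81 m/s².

For a rectangular channel the momentum equation gives q² = ½·g·y₁·y₂·(y₁ + y₂) = ½×9.81×0.791×2.74×3.53 = 37.5.
q = √37.5 = 6.13 m²/s.
V₁ = q/y₁ = 7.75 m/s; Fr₁ = V₁/√(g·y₁) = 2.78.

Fr₁ = 2.78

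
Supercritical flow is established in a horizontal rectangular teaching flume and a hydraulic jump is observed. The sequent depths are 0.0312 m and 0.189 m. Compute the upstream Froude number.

For a rectangular channel the momentum equation gives q² = ½·g·y₁·y₂·(y₁ + y₂) = ½×9.81×0.0312×0.189×0.220 = 0.00637.
q = √0.00637 = 0.0798 m²/s.
V₁ = q/y₁ = 2.56 m/s; Fr₁ = V₁/√(g·y₁) = 4.62.

Fr₁ = 4.62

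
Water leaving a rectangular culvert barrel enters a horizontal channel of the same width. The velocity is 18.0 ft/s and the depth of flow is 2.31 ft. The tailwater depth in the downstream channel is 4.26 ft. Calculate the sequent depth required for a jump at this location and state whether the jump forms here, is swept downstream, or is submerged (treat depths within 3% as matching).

y₂ = 5.76 ft; the jump is swept downstream

Fr₁ = V₁/√(g·y₁) = 18.0/√(32.2×2.31) = 2.09.
From the momentum equation for a rectangular channel, y₂/y₁ = ½[√(1 + 8Fr₁²) − 1] = ½[√35.85 − 1] = 2.49.
y₂ = 2.49 × 2.31 = 5.76 ft.
Tailwater y_tw = 4.26 ft: y_tw < y₂, so the jump is swept downstream.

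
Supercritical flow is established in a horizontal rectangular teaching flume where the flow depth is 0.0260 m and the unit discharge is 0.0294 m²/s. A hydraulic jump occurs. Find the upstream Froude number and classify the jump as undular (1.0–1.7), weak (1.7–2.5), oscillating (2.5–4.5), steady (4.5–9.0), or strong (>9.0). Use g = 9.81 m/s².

V₁ = q/y₁ = 0.0294/0.0260 = 1.13 m/s. Fr₁ = V₁/√(g·y₁) = 1.13/√(9.81×0.0260) = 2.24.
Fr₁ = 2.24 lies in the weak range.

Fr₁ = 2.24; weak jump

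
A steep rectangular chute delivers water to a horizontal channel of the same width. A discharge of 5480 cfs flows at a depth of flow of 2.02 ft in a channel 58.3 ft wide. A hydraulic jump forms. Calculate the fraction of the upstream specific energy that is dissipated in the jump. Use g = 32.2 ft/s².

q = Q/b = 5480/58.3 = 94.0 ft²/s; V₁ = q/y₁ = 46.5 ft/s. Fr₁ = V₁/√(g·y₁) = 5.77.
Bélanger equation: y₂/y₁ = ½[√(1 + 8Fr₁²) − 1] = ½[√267.3 − 1] = 7.67.
y₂ = 7.67 × 2.02 = 15.5 ft.
E₁ = y₁ + V₁²/2g = 35.6 ft. ΔE = (y₂ − y₁)³/(4y₁y₂) = 19.6 ft. ΔE/E₁ = 19.6/35.6 = 0.549.

ΔE/E₁ = 0.549 (54.9%)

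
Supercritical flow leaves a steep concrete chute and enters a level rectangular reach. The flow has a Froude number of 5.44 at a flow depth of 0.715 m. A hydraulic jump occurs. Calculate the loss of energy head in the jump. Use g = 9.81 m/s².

Fr₁ = 5.44 (given).
Bélanger equation: y₂/y₁ = ½[√(1 + 8Fr₁²) − 1] = ½[√237.7 − 1] = 7.21.
y₂ = 7.21 × 0.715 = 5.15 m.
Head loss: ΔE = (y₂ − y₁)³/(4y₁y₂) = (5.15 − 0.715)³/(4×0.715×5.15) = 87.5/14.7 = 5.94 m.

ΔE = 5.94 m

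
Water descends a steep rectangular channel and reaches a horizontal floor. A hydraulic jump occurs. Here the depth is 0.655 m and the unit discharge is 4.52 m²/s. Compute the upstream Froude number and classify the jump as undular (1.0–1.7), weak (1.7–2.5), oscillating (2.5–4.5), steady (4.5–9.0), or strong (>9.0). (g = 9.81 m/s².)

Fr₁ = 2.72; oscillating jump

V₁ = q/y₁ = 4.52/0.655 = 6.90 m/s. Fr₁ = V₁/√(g·y₁) = 6.90/√(9.81×0.655) = 2.72.
Fr₁ = 2.72 lies in the oscillating range.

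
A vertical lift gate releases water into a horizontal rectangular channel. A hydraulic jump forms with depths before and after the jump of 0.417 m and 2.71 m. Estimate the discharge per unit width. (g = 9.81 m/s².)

For a rectangular channel the momentum equation gives q² = ½·g·y₁·y₂·(y₁ + y₂) = ½×9.81×0.417×2.71×3.13 = 17.3.
q = √17.3 = 4.16 m²/s.

q = 4.16 m²/s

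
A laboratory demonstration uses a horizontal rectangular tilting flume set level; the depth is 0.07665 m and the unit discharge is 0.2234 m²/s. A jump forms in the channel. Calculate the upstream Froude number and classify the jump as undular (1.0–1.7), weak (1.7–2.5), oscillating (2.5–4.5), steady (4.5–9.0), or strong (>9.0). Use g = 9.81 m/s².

V₁ = q/y₁ = 0.2234/0.07665 = 2.915 m/s. Fr₁ = V₁/√(g·y₁) = 2.915/√(9.81×0.07665) = 3.361.
Fr₁ = 3.361 lies in the oscillating range.

Fr₁ = 3.361; oscillating jump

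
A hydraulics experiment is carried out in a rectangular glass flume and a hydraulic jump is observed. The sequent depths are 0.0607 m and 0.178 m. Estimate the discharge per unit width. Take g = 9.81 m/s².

For a rectangular channel the momentum equation gives q² = ½·g·y₁·y₂·(y₁ + y₂) = ½×9.81×0.0607×0.178×0.239 = 0.0127.
q = √0.0127 = 0.112 m²/s.

q = 0.112 m²/s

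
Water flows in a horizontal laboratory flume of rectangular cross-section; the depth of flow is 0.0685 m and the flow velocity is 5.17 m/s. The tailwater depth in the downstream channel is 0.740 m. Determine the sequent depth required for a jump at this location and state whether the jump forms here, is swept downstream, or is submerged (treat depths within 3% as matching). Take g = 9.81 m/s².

Fr₁ = V₁/√(g·y₁) = 5.17/√(9.81×0.0685) = 6.31.
By Bélanger, y₂/y₁ = ½[√(1 + 8Fr₁²) − 1] = ½[√319.2 − 1] = 8.43.
y₂ = 8.43 × 0.0685 = 0.578 m.
Tailwater y_tw = 0.740 m: y_tw > y₂, so the jump is submerged.

y₂ = 0.578 m; the jump is submerged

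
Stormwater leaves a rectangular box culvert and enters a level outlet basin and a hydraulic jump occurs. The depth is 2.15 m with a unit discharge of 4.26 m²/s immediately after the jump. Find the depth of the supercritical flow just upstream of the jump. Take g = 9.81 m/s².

V₂ = q/y₂ = 4.26/2.15 = 1.98 m/s; Fr₂ = V₂/√(g·y₂) = 0.431.
From the momentum equation (using Fr₂), y₁/y₂ = ½[√(1 + 8Fr₂²) − 1] = ½[√2.489 − 1] = 0.289.
y₁ = 0.289 × 2.15 = 0.621 m.

y₁ = 0.621 m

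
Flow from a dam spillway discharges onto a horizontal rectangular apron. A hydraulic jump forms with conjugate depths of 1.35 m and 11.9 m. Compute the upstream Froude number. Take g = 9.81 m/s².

Fr₁ = 6.58

For a rectangular channel the momentum equation gives q² = ½·g·y₁·y₂·(y₁ + y₂) = ½×9.81×1.35×11.9×13.2 = 1044.
q = √1044 = 32.3 m²/s.
V₁ = q/y₁ = 23.9 m/s; Fr₁ = V₁/√(g·y₁) = 6.58.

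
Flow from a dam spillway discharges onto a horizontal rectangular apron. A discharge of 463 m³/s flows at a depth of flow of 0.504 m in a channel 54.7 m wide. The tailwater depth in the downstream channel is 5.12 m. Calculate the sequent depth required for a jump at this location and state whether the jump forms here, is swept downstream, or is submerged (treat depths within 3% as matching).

y₂ = 5.14 m; the jump forms here

q = Q/b = 463/54.7 = 8.46 m²/s; V₁ = q/y₁ = 16.8 m/s. Fr₁ = V₁/√(g·y₁) = 7.55.
Sequent-depth ratio: y₂/y₁ = ½[√(1 + 8Fr₁²) − 1] = ½[√457.4 − 1] = 10.2.
y₂ = 10.2 × 0.504 = 5.14 m.
Tailwater y_tw = 5.12 m: y_tw ≈ y₂, so the jump forms here.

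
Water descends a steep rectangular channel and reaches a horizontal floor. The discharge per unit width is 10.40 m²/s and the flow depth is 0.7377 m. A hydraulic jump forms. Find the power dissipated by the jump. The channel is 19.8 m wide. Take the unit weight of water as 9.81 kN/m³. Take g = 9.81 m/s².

P = 11203 kW

V₁ = q/y₁ = 10.40/0.7377 = 14.10 m/s. Fr₁ = V₁/√(g·y₁) = 14.10/√(9.81×0.7377) = 5.241.
Conjugate-depth relation: y₂/y₁ = ½[√(1 + 8Fr₁²) − 1] = ½[√220.71 − 1] = 6.928.
y₂ = 6.928 × 0.7377 = 5.111 m.
Head loss: ΔE = (y₂ − y₁)³/(4y₁y₂) = (5.111 − 0.7377)³/(4×0.7377×5.111) = 83.64/15.08 = 5.546 m.
Q = q·b = 10.40 × 19.8 = 205.9 m³/s. P = γ·Q·ΔE = 9.81 × 205.9 × 5.546 = 11203 kW.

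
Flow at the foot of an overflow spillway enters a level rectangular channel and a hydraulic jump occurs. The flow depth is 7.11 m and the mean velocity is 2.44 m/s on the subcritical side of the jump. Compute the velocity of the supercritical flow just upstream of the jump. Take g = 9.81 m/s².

Fr₂ = V₂/√(g·y₂) = 2.44/√(9.81×7.11) = 0.292.
Since the conjugate-depth ratio holds either way, y₁/y₂ = ½[√(1 + 8Fr₂²) − 1] = ½[√1.683 − 1] = 0.149.
y₁ = 0.149 × 7.11 = 1.06 m.
V₁ = q/y₁ = 17.3/1.06 = 16.4 m/s.

V₁ = 16.4 m/s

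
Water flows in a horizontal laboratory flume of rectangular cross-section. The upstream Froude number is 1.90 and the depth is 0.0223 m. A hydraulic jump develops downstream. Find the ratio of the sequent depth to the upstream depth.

Fr₁ = 1.90 (given).
By Bélanger, y₂/y₁ = ½[√(1 + 8Fr₁²) − 1] = ½[√29.88 − 1] = 2.23.

y₂/y₁ = 2.23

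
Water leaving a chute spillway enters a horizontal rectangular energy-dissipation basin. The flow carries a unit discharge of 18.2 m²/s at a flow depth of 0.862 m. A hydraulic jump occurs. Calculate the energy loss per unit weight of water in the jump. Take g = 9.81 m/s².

ΔE = 14.9 m

V₁ = q/y₁ = 18.2/0.862 = 21.1 m/s. Fr₁ = V₁/√(g·y₁) = 21.1/√(9.81×0.862) = 7.26.
Sequent-depth ratio: y₂/y₁ = ½[√(1 + 8Fr₁²) − 1] = ½[√422.7 − 1] = 9.78.
y₂ = 9.78 × 0.862 = 8.43 m.
Head loss: ΔE = (y₂ − y₁)³/(4y₁y₂) = (8.43 − 0.862)³/(4×0.862×8.43) = 434/29.1 = 14.9 m.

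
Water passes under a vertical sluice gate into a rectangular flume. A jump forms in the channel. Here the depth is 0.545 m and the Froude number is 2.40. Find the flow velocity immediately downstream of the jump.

V₂ = 1.89 m/s

Fr₁ = 2.40 (given).
Sequent-depth ratio: y₂/y₁ = ½[√(1 + 8Fr₁²) − 1] = ½[√47.08 − 1] = 2.93.
y₂ = 2.93 × 0.545 = 1.60 m.
V₁ = Fr₁·√(g·y₁) = 2.40×√(9.81×0.545) = 5.55 m/s; q = V₁·y₁ = 3.02 m²/s.
V₂ = q/y₂ = 3.02/1.60 = 1.89 m/s.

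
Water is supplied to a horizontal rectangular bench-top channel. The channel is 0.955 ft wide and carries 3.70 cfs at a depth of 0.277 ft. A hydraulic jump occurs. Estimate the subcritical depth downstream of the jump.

q = Q/b = 3.70/0.955 = 3.87 ft²/s; V₁ = q/y₁ = 14.0 ft/s. Fr₁ = V₁/√(g·y₁) = 4.68.
From the momentum equation for a rectangular channel, y₂/y₁ = ½[√(1 + 8Fr₁²) − 1] = ½[√176.5 − 1] = 6.14.
y₂ = 6.14 × 0.277 = 1.70 ft.

y₂ = 1.70 ft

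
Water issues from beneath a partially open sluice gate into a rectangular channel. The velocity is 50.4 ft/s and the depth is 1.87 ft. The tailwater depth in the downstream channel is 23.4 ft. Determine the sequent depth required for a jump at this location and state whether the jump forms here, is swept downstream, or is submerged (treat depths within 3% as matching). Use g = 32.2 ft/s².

Fr₁ = V₁/√(g·y₁) = 50.4/√(32.2×1.87) = 6.50.
By Bélanger, y₂/y₁ = ½[√(1 + 8Fr₁²) − 1] = ½[√338.5 − 1] = 8.70.
y₂ = 8.70 × 1.87 = 16.3 ft.
Tailwater y_tw = 23.4 ft: y_tw > y₂, so the jump is submerged.

y₂ = 16.3 ft; the jump is submerged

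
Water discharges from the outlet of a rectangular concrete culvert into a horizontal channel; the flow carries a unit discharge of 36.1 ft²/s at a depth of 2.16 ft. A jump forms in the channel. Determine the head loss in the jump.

V₁ = q/y₁ = 36.1/2.16 = 16.7 ft/s. Fr₁ = V₁/√(g·y₁) = 16.7/√(32.2×2.16) = 2.00.
Conjugate-depth relation: y₂/y₁ = ½[√(1 + 8Fr₁²) − 1] = ½[√33.13 − 1] = 2.38.
y₂ = 2.38 × 2.16 = 5.14 ft.
V₂ = q/y₂ = 36.1/5.14 = 7.03 ft/s. E₁ = y₁ + V₁²/2g = 6.50 ft; E₂ = y₂ + V₂²/2g = 5.90 ft. ΔE = E₁ − E₂ = 0.594 ft.

ΔE = 0.594 ft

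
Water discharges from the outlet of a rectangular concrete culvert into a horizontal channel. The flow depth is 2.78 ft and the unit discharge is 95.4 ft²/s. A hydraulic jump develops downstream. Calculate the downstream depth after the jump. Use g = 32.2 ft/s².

V₁ = q/y₁ = 95.4/2.78 = 34.3 ft/s. Fr₁ = V₁/√(g·y₁) = 34.3/√(32.2×2.78) = 3.63.
By Bélanger, y₂/y₁ = ½[√(1 + 8Fr₁²) − 1] = ½[√106.2 − 1] = 4.65.
y₂ = 4.65 × 2.78 = 12.9 ft.

y₂ = 12.9 ft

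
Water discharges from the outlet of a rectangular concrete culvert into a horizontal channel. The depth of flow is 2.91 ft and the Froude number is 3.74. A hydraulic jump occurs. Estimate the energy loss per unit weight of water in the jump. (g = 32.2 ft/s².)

Fr₁ = 3.74 (given).
Sequent-depth ratio: y₂/y₁ = ½[√(1 + 8Fr₁²) − 1] = ½[√112.9 − 1] = 4.81.
y₂ = 4.81 × 2.91 = 14.0 ft.
V₁ = Fr₁·√(g·y₁) = 3.74×√(32.2×2.91) = 36.2 ft/s; q = V₁·y₁ = 105 ft²/s. V₂ = q/y₂ = 105/14.0 = 7.52 ft/s. E₁ = y₁ + V₁²/2g = 23.3 ft; E₂ = y₂ + V₂²/2g = 14.9 ft. ΔE = E₁ − E₂ = 8.38 ft.

ΔE = 8.38 ft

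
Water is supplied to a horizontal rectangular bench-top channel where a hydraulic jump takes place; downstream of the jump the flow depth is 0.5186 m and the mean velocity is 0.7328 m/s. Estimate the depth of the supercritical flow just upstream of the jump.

y₁ = 0.09285 m

Fr₂ = V₂/√(g·y₂) = 0.7328/√(9.81×0.5186) = 0.3249.
The Bélanger relation is symmetric: y₁/y₂ = ½[√(1 + 8Fr₂²) − 1] = ½[√1.8444 − 1] = 0.1790.
y₁ = 0.1790 × 0.5186 = 0.09285 m.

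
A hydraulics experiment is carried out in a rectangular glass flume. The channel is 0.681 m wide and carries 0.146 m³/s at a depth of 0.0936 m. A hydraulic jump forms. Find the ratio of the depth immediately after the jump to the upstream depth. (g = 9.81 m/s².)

y₂/y₁ = 2.92

q = Q/b = 0.146/0.681 = 0.214 m²/s; V₁ = q/y₁ = 2.29 m/s. Fr₁ = V₁/√(g·y₁) = 2.39.
Bélanger equation: y₂/y₁ = ½[√(1 + 8Fr₁²) − 1] = ½[√46.71 − 1] = 2.92.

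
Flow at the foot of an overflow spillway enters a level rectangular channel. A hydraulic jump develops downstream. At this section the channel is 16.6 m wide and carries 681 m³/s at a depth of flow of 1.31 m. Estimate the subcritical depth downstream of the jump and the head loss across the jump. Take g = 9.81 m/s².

y₂ = 15.5 m; ΔE = 35.4 m

q = Q/b = 681/16.6 = 41.0 m²/s; V₁ = q/y₁ = 31.3 m/s. Fr₁ = V₁/√(g·y₁) = 8.74.
Sequent-depth ratio: y₂/y₁ = ½[√(1 + 8Fr₁²) − 1] = ½[√611.5 − 1] = 11.9.
y₂ = 11.9 × 1.31 = 15.5 m.
V₂ = q/y₂ = 41.0/15.5 = 2.64 m/s. E₁ = y₁ + V₁²/2g = 51.3 m; E₂ = y₂ + V₂²/2g = 15.9 m. ΔE = E₁ − E₂ = 35.4 m.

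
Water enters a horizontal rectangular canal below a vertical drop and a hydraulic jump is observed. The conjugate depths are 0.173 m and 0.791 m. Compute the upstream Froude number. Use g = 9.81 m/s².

For a rectangular channel the momentum equation gives q² = ½·g·y₁·y₂·(y₁ + y₂) = ½×9.81×0.173×0.791×0.964 = 0.647.
q = √0.647 = 0.804 m²/s.
V₁ = q/y₁ = 4.65 m/s; Fr₁ = V₁/√(g·y₁) = 3.57.

Fr₁ = 3.57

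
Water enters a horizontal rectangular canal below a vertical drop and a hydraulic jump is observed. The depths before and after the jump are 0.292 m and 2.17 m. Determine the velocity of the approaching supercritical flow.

For a rectangular channel the momentum equation gives q² = ½·g·y₁·y₂·(y₁ + y₂) = ½×9.81×0.292×2.17×2.46 = 7.65.
q = √7.65 = 2.77 m²/s.
V₁ = q/y₁ = 2.77/0.292 = 9.47 m/s.

V₁ = 9.47 m/s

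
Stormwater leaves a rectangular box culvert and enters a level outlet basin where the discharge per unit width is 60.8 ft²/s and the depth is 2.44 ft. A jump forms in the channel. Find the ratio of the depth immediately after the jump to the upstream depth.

V₁ = q/y₁ = 60.8/2.44 = 24.9 ft/s. Fr₁ = V₁/√(g·y₁) = 24.9/√(32.2×2.44) = 2.81.
Bélanger equation: y₂/y₁ = ½[√(1 + 8Fr₁²) − 1] = ½[√64.22 − 1] = 3.51.

y₂/y₁ = 3.51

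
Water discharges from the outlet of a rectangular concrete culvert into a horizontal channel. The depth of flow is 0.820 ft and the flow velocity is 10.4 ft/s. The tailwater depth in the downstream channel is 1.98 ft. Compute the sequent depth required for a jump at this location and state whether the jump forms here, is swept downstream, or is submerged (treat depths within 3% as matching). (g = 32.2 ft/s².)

y₂ = 1.97 ft; the jump forms here

Fr₁ = V₁/√(g·y₁) = 10.4/√(32.2×0.820) = 2.02.
Bélanger equation: y₂/y₁ = ½[√(1 + 8Fr₁²) − 1] = ½[√33.77 − 1] = 2.41.
y₂ = 2.41 × 0.820 = 1.97 ft.
Tailwater y_tw = 1.98 ft: y_tw ≈ y₂, so the jump forms here.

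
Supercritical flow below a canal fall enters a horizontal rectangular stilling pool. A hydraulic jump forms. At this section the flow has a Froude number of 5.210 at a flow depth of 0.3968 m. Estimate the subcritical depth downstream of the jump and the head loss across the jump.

y₂ = 2.732 m; ΔE = 2.937 m

Fr₁ = 5.210 (given).
From the momentum equation for a rectangular channel, y₂/y₁ = ½[√(1 + 8Fr₁²) − 1] = ½[√218.15 − 1] = 6.885.
y₂ = 6.885 × 0.3968 = 2.732 m.
V₁ = Fr₁·√(g·y₁) = 5.210×√(9.81×0.3968) = 10.28 m/s; q = V₁·y₁ = 4.079 m²/s. V₂ = q/y₂ = 4.079/2.732 = 1.493 m/s. E₁ = y₁ + V₁²/2g = 5.782 m; E₂ = y₂ + V₂²/2g = 2.846 m. ΔE = E₁ − E₂ = 2.937 m.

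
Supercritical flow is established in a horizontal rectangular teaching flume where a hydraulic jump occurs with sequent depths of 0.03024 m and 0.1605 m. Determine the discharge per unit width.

For a rectangular channel the momentum equation gives q² = ½·g·y₁·y₂·(y₁ + y₂) = ½×9.81×0.03024×0.1605×0.1907 = 0.004541.
q = √0.004541 = 0.06739 m²/s.

q = 0.06739 m²/s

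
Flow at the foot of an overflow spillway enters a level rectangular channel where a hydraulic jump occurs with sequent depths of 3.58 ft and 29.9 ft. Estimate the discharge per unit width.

q = 240 ft²/s

For a rectangular channel the momentum equation gives q² = ½·g·y₁·y₂·(y₁ + y₂) = ½×32.2×3.58×29.9×33.5 = 57699.
q = √57699 = 240 ft²/s.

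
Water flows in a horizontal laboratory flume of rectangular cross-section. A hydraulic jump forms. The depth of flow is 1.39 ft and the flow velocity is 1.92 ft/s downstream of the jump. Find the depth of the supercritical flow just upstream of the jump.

y₁ = 0.200 ft

Fr₂ = V₂/√(g·y₂) = 1.92/√(32.2×1.39) = 0.287.
Since the conjugate-depth ratio holds either way, y₁/y₂ = ½[√(1 + 8Fr₂²) − 1] = ½[√1.659 − 1] = 0.144.
y₁ = 0.144 × 1.39 = 0.200 ft.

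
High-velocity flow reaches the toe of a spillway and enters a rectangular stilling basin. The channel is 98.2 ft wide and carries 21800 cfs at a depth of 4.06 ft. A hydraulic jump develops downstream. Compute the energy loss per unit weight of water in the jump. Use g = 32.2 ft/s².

q = Q/b = 21800/98.2 = 222 ft²/s; V₁ = q/y₁ = 54.7 ft/s. Fr₁ = V₁/√(g·y₁) = 4.78.
Sequent-depth ratio: y₂/y₁ = ½[√(1 + 8Fr₁²) − 1] = ½[√184.0 − 1] = 6.28.
y₂ = 6.28 × 4.06 = 25.5 ft.
V₂ = q/y₂ = 222/25.5 = 8.70 ft/s. E₁ = y₁ + V₁²/2g = 50.5 ft; E₂ = y₂ + V₂²/2g = 26.7 ft. ΔE = E₁ − E₂ = 23.8 ft.

ΔE = 23.8 ft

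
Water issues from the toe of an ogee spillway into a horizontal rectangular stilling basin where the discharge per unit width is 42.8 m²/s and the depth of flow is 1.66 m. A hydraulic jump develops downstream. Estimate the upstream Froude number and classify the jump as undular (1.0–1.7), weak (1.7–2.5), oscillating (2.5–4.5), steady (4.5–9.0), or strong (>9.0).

V₁ = q/y₁ = 42.8/1.66 = 25.8 m/s. Fr₁ = V₁/√(g·y₁) = 25.8/√(9.81×1.66) = 6.39.
Fr₁ = 6.39 lies in the steady range.

Fr₁ = 6.39; steady jump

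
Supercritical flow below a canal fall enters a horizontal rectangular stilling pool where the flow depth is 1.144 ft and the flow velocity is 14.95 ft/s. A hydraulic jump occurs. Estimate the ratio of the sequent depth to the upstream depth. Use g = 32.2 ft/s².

y₂/y₁ = 3.019

Fr₁ = V₁/√(g·y₁) = 14.95/√(32.2×1.144) = 2.463.
Sequent-depth ratio: y₂/y₁ = ½[√(1 + 8Fr₁²) − 1] = ½[√49.539 − 1] = 3.019.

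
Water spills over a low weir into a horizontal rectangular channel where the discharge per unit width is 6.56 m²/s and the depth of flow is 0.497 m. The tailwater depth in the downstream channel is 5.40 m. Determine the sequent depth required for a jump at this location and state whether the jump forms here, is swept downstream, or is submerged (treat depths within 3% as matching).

V₁ = q/y₁ = 6.56/0.497 = 13.2 m/s. Fr₁ = V₁/√(g·y₁) = 13.2/√(9.81×0.497) = 5.98.
By Bélanger, y₂/y₁ = ½[√(1 + 8Fr₁²) − 1] = ½[√286.9 − 1] = 7.97.
y₂ = 7.97 × 0.497 = 3.96 m.
Tailwater y_tw = 5.40 m: y_tw > y₂, so the jump is submerged.

y₂ = 3.96 m; the jump is submerged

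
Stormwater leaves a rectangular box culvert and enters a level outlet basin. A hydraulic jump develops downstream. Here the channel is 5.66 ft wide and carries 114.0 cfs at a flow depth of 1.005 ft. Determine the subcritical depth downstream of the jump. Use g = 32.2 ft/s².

y₂ = 4.530 ft

q = Q/b = 114.0/5.66 = 20.14 ft²/s; V₁ = q/y₁ = 20.04 ft/s. Fr₁ = V₁/√(g·y₁) = 3.523.
Sequent-depth ratio: y₂/y₁ = ½[√(1 + 8Fr₁²) − 1] = ½[√100.29 − 1] = 4.507.
y₂ = 4.507 × 1.005 = 4.530 ft.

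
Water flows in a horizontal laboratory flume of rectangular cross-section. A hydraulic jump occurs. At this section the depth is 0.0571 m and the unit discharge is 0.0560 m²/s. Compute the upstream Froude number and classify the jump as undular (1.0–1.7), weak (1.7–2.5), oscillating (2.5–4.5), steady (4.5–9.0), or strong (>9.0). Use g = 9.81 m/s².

V₁ = q/y₁ = 0.0560/0.0571 = 0.981 m/s. Fr₁ = V₁/√(g·y₁) = 0.981/√(9.81×0.0571) = 1.31.
Fr₁ = 1.31 lies in the undular range.

Fr₁ = 1.31; undular jump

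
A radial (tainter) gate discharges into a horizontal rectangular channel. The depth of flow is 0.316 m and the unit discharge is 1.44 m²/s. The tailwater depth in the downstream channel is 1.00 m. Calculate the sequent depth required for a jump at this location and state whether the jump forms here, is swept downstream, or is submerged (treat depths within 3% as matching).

y₂ = 1.01 m; the jump forms here

V₁ = q/y₁ = 1.44/0.316 = 4.56 m/s. Fr₁ = V₁/√(g·y₁) = 4.56/√(9.81×0.316) = 2.59.
Bélanger equation: y₂/y₁ = ½[√(1 + 8Fr₁²) − 1] = ½[√54.59 − 1] = 3.19.
y₂ = 3.19 × 0.316 = 1.01 m.
Tailwater y_tw = 1.00 m: y_tw ≈ y₂, so the jump forms here.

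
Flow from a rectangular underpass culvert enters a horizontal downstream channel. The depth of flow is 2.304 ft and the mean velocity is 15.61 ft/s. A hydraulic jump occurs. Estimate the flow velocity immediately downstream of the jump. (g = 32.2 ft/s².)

V₂ = 7.393 ft/s

Fr₁ = V₁/√(g·y₁) = 15.61/√(32.2×2.304) = 1.812.
Bélanger equation: y₂/y₁ = ½[√(1 + 8Fr₁²) − 1] = ½[√27.276 − 1] = 2.111.
y₂ = 2.111 × 2.304 = 4.864 ft.
q = V₁·y₁ = 15.61 × 2.304 = 35.97 ft²/s.
V₂ = q/y₂ = 35.97/4.864 = 7.393 ft/s.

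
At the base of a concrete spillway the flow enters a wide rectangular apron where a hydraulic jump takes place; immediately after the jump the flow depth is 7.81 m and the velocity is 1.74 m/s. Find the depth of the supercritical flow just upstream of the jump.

y₁ = 0.575 m

Fr₂ = V₂/√(g·y₂) = 1.74/√(9.81×7.81) = 0.199.
The Bélanger relation is symmetric: y₁/y₂ = ½[√(1 + 8Fr₂²) − 1] = ½[√1.316 − 1] = 0.0736.
y₁ = 0.0736 × 7.81 = 0.575 m.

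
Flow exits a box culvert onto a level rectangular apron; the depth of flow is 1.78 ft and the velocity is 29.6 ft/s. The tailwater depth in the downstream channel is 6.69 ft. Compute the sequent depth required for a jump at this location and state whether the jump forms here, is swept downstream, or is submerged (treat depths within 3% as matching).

Fr₁ = V₁/√(g·y₁) = 29.6/√(32.2×1.78) = 3.91.
From the momentum equation for a rectangular channel, y₂/y₁ = ½[√(1 + 8Fr₁²) − 1] = ½[√123.3 − 1] = 5.05.
y₂ = 5.05 × 1.78 = 8.99 ft.
Tailwater y_tw = 6.69 ft: y_tw < y₂, so the jump is swept downstream.

y₂ = 8.99 ft; the jump is swept downstream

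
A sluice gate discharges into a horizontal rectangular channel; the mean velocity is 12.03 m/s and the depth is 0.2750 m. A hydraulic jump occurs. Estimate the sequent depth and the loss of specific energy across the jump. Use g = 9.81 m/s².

Fr₁ = V₁/√(g·y₁) = 12.03/√(9.81×0.2750) = 7.324.
From the momentum equation for a rectangular channel, y₂/y₁ = ½[√(1 + 8Fr₁²) − 1] = ½[√430.16 − 1] = 9.870.
y₂ = 9.870 × 0.2750 = 2.714 m.
Head loss: ΔE = (y₂ − y₁)³/(4y₁y₂) = (2.714 − 0.2750)³/(4×0.2750×2.714) = 14.51/2.986 = 4.861 m.

y₂ = 2.714 m; ΔE = 4.861 m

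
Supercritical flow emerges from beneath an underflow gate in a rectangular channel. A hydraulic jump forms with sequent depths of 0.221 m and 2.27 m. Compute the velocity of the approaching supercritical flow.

V₁ = 11.2 m/s

For a rectangular channel the momentum equation gives q² = ½·g·y₁·y₂·(y₁ + y₂) = ½×9.81×0.221×2.27×2.49 = 6.13.
q = √6.13 = 2.48 m²/s.
V₁ = q/y₁ = 2.48/0.221 = 11.2 m/s.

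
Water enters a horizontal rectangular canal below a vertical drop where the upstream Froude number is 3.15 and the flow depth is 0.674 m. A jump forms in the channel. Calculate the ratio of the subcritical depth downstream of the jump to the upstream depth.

y₂/y₁ = 3.98

Fr₁ = 3.15 (given).
Bélanger equation: y₂/y₁ = ½[√(1 + 8Fr₁²) − 1] = ½[√80.38 − 1] = 3.98.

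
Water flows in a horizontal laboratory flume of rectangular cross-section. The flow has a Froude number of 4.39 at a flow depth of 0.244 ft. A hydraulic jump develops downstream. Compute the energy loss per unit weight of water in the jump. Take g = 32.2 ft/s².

ΔE = 1.13 ft

Fr₁ = 4.39 (given).
By Bélanger, y₂/y₁ = ½[√(1 + 8Fr₁²) − 1] = ½[√155.2 − 1] = 5.73.
y₂ = 5.73 × 0.244 = 1.40 ft.
V₁ = Fr₁·√(g·y₁) = 4.39×√(32.2×0.244) = 12.3 ft/s; q = V₁·y₁ = 3.00 ft²/s. V₂ = q/y₂ = 3.00/1.40 = 2.15 ft/s. E₁ = y₁ + V₁²/2g = 2.60 ft; E₂ = y₂ + V₂²/2g = 1.47 ft. ΔE = E₁ − E₂ = 1.13 ft.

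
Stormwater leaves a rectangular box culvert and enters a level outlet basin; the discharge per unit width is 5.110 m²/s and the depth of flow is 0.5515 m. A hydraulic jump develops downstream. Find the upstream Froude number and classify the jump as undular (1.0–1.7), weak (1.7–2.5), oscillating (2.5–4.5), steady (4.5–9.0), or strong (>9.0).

Fr₁ = 3.984; oscillating jump

V₁ = q/y₁ = 5.110/0.5515 = 9.266 m/s. Fr₁ = V₁/√(g·y₁) = 9.266/√(9.81×0.5515) = 3.984.
Fr₁ = 3.984 lies in the oscillating range.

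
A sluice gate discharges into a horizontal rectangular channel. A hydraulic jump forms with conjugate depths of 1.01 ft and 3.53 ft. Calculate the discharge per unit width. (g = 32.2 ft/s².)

q = 16.1 ft²/s

For a rectangular channel the momentum equation gives q² = ½·g·y₁·y₂·(y₁ + y₂) = ½×32.2×1.01×3.53×4.54 = 261.
q = √261 = 16.1 ft²/s.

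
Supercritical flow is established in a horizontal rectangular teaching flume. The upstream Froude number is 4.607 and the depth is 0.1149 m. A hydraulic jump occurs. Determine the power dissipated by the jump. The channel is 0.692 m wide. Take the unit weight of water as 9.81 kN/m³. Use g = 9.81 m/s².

P = 2.317 kW

Fr₁ = 4.607 (given).
Conjugate-depth relation: y₂/y₁ = ½[√(1 + 8Fr₁²) − 1] = ½[√170.80 − 1] = 6.034.
y₂ = 6.034 × 0.1149 = 0.6934 m.
Head loss: ΔE = (y₂ − y₁)³/(4y₁y₂) = (0.6934 − 0.1149)³/(4×0.1149×0.6934) = 0.1936/0.3187 = 0.6074 m.
V₁ = Fr₁·√(g·y₁) = 4.607×√(9.81×0.1149) = 4.891 m/s; q = V₁·y₁ = 0.5620 m²/s. Q = q·b = 0.5620 × 0.692 = 0.3889 m³/s. P = γ·Q·ΔE = 9.81 × 0.3889 × 0.6074 = 2.317 kW.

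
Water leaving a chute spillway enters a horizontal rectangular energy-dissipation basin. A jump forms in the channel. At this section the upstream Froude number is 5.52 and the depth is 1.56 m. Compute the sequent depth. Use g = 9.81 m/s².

y₂ = 11.4 m

Fr₁ = 5.52 (given).
Conjugate-depth relation: y₂/y₁ = ½[√(1 + 8Fr₁²) − 1] = ½[√244.8 − 1] = 7.32.
y₂ = 7.32 × 1.56 = 11.4 m.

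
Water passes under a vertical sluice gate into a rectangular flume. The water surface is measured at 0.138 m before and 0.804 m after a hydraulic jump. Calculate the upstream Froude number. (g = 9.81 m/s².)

Fr₁ = 4.46

For a rectangular channel the momentum equation gives q² = ½·g·y₁·y₂·(y₁ + y₂) = ½×9.81×0.138×0.804×0.942 = 0.513.
q = √0.513 = 0.716 m²/s.
V₁ = q/y₁ = 5.19 m/s; Fr₁ = V₁/√(g·y₁) = 4.46.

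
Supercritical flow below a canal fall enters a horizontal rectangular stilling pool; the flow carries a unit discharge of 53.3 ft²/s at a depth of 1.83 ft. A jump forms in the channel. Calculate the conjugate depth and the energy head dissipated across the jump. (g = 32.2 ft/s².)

y₂ = 8.95 ft; ΔE = 5.50 ft

V₁ = q/y₁ = 53.3/1.83 = 29.1 ft/s. Fr₁ = V₁/√(g·y₁) = 29.1/√(32.2×1.83) = 3.79.
From the momentum equation for a rectangular channel, y₂/y₁ = ½[√(1 + 8Fr₁²) − 1] = ½[√116.2 − 1] = 4.89.
y₂ = 4.89 × 1.83 = 8.95 ft.
V₂ = q/y₂ = 53.3/8.95 = 5.96 ft/s. E₁ = y₁ + V₁²/2g = 15.0 ft; E₂ = y₂ + V₂²/2g = 9.50 ft. ΔE = E₁ − E₂ = 5.50 ft.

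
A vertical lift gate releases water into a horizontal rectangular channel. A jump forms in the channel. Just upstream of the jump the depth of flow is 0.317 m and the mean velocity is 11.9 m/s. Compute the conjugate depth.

Fr₁ = V₁/√(g·y₁) = 11.9/√(9.81×0.317) = 6.75.
Bélanger equation: y₂/y₁ = ½[√(1 + 8Fr₁²) − 1] = ½[√365.3 − 1] = 9.06.
y₂ = 9.06 × 0.317 = 2.87 m.

y₂ = 2.87 m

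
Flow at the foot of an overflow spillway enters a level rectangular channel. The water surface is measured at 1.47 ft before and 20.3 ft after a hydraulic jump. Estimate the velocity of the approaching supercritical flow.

V₁ = 69.6 ft/s

For a rectangular channel the momentum equation gives q² = ½·g·y₁·y₂·(y₁ + y₂) = ½×32.2×1.47×20.3×21.8 = 10459.
q = √10459 = 102 ft²/s.
V₁ = q/y₁ = 102/1.47 = 69.6 ft/s.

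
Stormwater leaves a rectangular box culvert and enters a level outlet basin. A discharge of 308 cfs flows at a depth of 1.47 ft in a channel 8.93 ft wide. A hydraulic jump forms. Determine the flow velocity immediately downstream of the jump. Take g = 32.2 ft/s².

q = Q/b = 308/8.93 = 34.5 ft²/s; V₁ = q/y₁ = 23.5 ft/s. Fr₁ = V₁/√(g·y₁) = 3.41.
Conjugate-depth relation: y₂/y₁ = ½[√(1 + 8Fr₁²) − 1] = ½[√94.04 − 1] = 4.35.
y₂ = 4.35 × 1.47 = 6.39 ft.
V₂ = q/y₂ = 34.5/6.39 = 5.40 ft/s.

V₂ = 5.40 ft/s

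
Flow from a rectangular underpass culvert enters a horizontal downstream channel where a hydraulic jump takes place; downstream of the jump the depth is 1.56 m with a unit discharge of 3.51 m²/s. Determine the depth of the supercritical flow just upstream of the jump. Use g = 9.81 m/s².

y₁ = 0.709 m

V₂ = q/y₂ = 3.51/1.56 = 2.25 m/s; Fr₂ = V₂/√(g·y₂) = 0.575.
Applying the sequent-depth relation in reverse, y₁/y₂ = ½[√(1 + 8Fr₂²) − 1] = ½[√3.646 − 1] = 0.455.
y₁ = 0.455 × 1.56 = 0.709 m.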